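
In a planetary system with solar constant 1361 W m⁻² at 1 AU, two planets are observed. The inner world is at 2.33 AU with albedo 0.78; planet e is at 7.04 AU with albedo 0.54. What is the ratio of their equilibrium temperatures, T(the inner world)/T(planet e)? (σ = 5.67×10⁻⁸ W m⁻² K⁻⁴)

T₁/T₂ ≈ 1.446

T_eq = [S₀(1−A)/(4σd²)]^(1/4), so T ∝ (1−A)^(1/4) / √d.
T₁ = [1361×0.22/(4×5.67×10⁻⁸×2.33²)]^(1/4) = 124.88 K.
T₂ = [1361×0.46/(4×5.67×10⁻⁸×7.04²)]^(1/4) = 86.39 K.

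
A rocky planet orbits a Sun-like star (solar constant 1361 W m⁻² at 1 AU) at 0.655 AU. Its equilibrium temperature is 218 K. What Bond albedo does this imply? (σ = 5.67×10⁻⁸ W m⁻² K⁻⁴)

Flux at 0.655 AU: S = 1361/0.655² = 3170 W m⁻².
From T_eq⁴ = S(1−A)/(4σ): 1−A = 4σT_eq⁴/S.
1−A = 4 × 5.67×10⁻⁸ × (218)⁴ / 3170 = 0.161.

A ≈ 0.84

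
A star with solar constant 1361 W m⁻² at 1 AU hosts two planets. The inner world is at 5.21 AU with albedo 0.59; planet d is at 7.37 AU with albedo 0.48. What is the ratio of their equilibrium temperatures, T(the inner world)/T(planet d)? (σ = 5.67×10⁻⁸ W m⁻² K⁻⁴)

T_eq = [S₀(1−A)/(4σd²)]^(1/4), so T ∝ (1−A)^(1/4) / √d.
T₁ = [1361×0.41/(4×5.67×10⁻⁸×5.21²)]^(1/4) = 97.57 K.
T₂ = [1361×0.52/(4×5.67×10⁻⁸×7.37²)]^(1/4) = 87.06 K.

T₁/T₂ ≈ 1.121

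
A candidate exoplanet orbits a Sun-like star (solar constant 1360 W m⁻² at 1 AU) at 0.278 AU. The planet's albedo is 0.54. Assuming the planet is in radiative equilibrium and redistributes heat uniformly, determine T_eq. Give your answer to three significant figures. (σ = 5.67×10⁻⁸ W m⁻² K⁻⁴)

T_eq ≈ 435 K

Flux at 0.278 AU: S = 1360/0.278² = 1.76×10⁴ W m⁻².
Energy balance: absorbed = emitted ⇒ πR²·S(1−A) = 4πR²·σT_eq⁴, so T_eq⁴ = S(1−A)/(4σ).
T_eq = [1.76×10⁴ × 0.46 / (4 × 5.67×10⁻⁸)]^(1/4) = (3.57×10¹⁰)^(1/4) = 435 K.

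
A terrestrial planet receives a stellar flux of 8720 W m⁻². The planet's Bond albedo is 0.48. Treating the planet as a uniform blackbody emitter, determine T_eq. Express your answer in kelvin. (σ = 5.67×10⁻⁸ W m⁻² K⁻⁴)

T_eq ≈ 376 K

Energy balance: absorbed = emitted ⇒ πR²·S(1−A) = 4πR²·σT_eq⁴, so T_eq⁴ = S(1−A)/(4σ).
T_eq = [8720 × 0.52 / (4 × 5.67×10⁻⁸)]^(1/4) = (2.00×10¹⁰)^(1/4) = 376 K.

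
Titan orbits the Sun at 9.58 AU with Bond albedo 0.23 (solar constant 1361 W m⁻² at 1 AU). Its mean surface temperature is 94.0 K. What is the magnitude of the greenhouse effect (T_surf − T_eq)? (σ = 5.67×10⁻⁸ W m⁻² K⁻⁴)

S = 1361/9.58² = 14.83 W m⁻².
T_eq = [S(1−A)/(4σ)]^(1/4) = [14.83×0.77/(4×5.67×10⁻⁸)]^(1/4) = 84.2 K.
ΔT = T_surf − T_eq = 94 − 84.2.

ΔT ≈ 9.8 K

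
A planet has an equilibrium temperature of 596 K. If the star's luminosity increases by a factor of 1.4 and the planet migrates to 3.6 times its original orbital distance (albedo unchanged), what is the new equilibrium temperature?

T_eq ≈ 342 K

T_eq ∝ L^(1/4) · d^(−1/2).
T′ = 596 × 1.4^(1/4) / 3.6^(1/2) = 342 K.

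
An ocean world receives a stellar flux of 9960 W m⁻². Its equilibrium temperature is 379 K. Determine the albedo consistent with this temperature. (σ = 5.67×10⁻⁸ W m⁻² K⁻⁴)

From T_eq⁴ = S(1−A)/(4σ): 1−A = 4σT_eq⁴/S.
1−A = 4 × 5.67×10⁻⁸ × (379)⁴ / 9960 = 0.470.

A ≈ 0.53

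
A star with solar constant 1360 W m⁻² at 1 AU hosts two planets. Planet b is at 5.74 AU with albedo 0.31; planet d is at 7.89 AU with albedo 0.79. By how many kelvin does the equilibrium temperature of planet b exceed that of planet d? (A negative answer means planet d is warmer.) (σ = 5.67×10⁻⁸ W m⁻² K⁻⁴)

T_eq = [S₀(1−A)/(4σd²)]^(1/4), so T ∝ (1−A)^(1/4) / √d.
T₁ = [1360×0.69/(4×5.67×10⁻⁸×5.74²)]^(1/4) = 105.86 K.
T₂ = [1360×0.21/(4×5.67×10⁻⁸×7.89²)]^(1/4) = 67.06 K.

ΔT ≈ 38.8 K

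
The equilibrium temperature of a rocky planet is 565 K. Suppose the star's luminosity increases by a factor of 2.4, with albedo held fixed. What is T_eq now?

T_eq ≈ 703 K

T_eq ∝ L^(1/4) · d^(−1/2).
T′ = 565 × 2.4^(1/4) = 703 K.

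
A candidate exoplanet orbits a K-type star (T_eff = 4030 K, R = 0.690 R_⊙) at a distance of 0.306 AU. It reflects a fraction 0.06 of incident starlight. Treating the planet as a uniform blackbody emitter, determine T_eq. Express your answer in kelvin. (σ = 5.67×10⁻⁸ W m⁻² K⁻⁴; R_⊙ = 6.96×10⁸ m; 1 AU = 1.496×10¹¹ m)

R_⋆ = 0.690 × 6.96×10⁸ = 4.80×10⁸ m.
d = 0.306 AU = 4.58×10¹⁰ m.
L = 4πR_⋆²σT_⋆⁴ = 4π(4.80×10⁸)² × 5.67×10⁻⁸ × (4030)⁴ = 4.33×10²⁵ W.
S = L/(4πd²) = 1650 W m⁻².
Energy balance: absorbed = emitted ⇒ πR²·S(1−A) = 4πR²·σT_eq⁴, so T_eq⁴ = S(1−A)/(4σ).
T_eq = [1650 × 0.94 / (4 × 5.67×10⁻⁸)]^(1/4) = (6.82×10⁹)^(1/4) = 287 K.

T_eq ≈ 287 K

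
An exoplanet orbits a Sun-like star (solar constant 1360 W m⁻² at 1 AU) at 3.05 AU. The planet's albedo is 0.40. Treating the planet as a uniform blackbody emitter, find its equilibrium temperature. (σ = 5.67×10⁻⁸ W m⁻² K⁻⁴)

T_eq ≈ 140 K

Flux at 3.05 AU: S = 1360/3.05² = 146 W m⁻².
Energy balance: absorbed = emitted ⇒ πR²·S(1−A) = 4πR²·σT_eq⁴, so T_eq⁴ = S(1−A)/(4σ).
T_eq = [146 × 0.60 / (4 × 5.67×10⁻⁸)]^(1/4) = (3.87×10⁸)^(1/4) = 140 K.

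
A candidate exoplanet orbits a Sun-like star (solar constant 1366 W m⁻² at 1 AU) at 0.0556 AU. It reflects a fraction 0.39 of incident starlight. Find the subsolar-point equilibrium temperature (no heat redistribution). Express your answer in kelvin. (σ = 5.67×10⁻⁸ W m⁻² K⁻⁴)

T_ss ≈ 1480 K

Flux at 0.0556 AU: S = 1366/0.0556² = 4.42×10⁵ W m⁻².
At the subsolar point the surface absorbs S(1−A) and emits σT⁴ per unit area — no factor of 4, since only the local patch is in balance.
T = [4.42×10⁵ × 0.61 / 5.67×10⁻⁸]^(1/4) = (4.75×10¹²)^(1/4) = 1480 K.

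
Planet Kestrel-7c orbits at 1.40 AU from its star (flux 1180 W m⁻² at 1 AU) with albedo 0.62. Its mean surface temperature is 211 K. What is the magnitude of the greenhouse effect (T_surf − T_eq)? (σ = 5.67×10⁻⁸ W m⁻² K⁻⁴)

S = 1180/1.40² = 602.0 W m⁻².
T_eq = [S(1−A)/(4σ)]^(1/4) = [602.0×0.38/(4×5.67×10⁻⁸)]^(1/4) = 178.2 K.
ΔT = T_surf − T_eq = 211 − 178.2.

ΔT ≈ 32.8 K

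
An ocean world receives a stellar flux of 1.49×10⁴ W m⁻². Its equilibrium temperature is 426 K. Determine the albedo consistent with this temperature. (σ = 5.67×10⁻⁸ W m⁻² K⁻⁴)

From T_eq⁴ = S(1−A)/(4σ): 1−A = 4σT_eq⁴/S.
1−A = 4 × 5.67×10⁻⁸ × (426)⁴ / 1.49×10⁴ = 0.501.

A ≈ 0.50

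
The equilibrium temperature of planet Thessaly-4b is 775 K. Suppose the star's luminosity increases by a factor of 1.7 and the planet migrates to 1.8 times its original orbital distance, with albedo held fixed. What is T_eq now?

T_eq ∝ L^(1/4) · d^(−1/2).
T′ = 775 × 1.7^(1/4) / 1.8^(1/2) = 660 K.

T_eq ≈ 660 K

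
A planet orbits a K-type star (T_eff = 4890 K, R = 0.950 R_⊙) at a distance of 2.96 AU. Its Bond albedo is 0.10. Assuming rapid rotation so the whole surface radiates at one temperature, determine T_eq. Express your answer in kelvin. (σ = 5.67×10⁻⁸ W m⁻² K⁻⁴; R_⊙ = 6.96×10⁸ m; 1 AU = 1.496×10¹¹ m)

T_eq ≈ 130 K

R_⋆ = 0.950 × 6.96×10⁸ = 6.61×10⁸ m.
d = 2.96 AU = 4.43×10¹¹ m.
L = 4πR_⋆²σT_⋆⁴ = 4π(6.61×10⁸)² × 5.67×10⁻⁸ × (4890)⁴ = 1.78×10²⁶ W.
S = L/(4πd²) = 72.3 W m⁻².
Energy balance: absorbed = emitted ⇒ πR²·S(1−A) = 4πR²·σT_eq⁴, so T_eq⁴ = S(1−A)/(4σ).
T_eq = [72.3 × 0.90 / (4 × 5.67×10⁻⁸)]^(1/4) = (2.87×10⁸)^(1/4) = 130 K.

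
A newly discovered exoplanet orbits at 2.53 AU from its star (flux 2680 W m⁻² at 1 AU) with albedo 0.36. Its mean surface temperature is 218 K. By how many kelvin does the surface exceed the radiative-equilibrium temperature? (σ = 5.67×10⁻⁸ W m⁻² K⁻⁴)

ΔT ≈ 32.6 K

S = 2680/2.53² = 418.7 W m⁻².
T_eq = [S(1−A)/(4σ)]^(1/4) = [418.7×0.64/(4×5.67×10⁻⁸)]^(1/4) = 185.4 K.
ΔT = T_surf − T_eq = 218 − 185.4.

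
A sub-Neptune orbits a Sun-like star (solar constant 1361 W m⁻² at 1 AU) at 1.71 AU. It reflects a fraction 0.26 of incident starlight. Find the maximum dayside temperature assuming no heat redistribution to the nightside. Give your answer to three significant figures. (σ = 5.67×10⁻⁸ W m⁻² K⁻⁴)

Flux at 1.71 AU: S = 1361/1.71² = 465 W m⁻².
With no redistribution each surface element balances locally: S(1−A) = σT⁴.
T = [465 × 0.74 / 5.67×10⁻⁸]^(1/4) = (6.07×10⁹)^(1/4) = 279 K.

T_ss ≈ 279 K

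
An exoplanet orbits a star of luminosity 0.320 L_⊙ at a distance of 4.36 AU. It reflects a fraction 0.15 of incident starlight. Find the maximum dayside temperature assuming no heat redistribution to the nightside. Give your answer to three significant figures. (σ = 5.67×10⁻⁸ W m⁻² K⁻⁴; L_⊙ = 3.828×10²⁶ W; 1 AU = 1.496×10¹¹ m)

d = 4.36 AU = 6.52×10¹¹ m.
L = 0.320 × 3.828×10²⁶ = 1.22×10²⁶ W.
Flux: S = L/(4πd²) = 1.22×10²⁶/(4π×(6.52×10¹¹)²) = 22.9 W m⁻².
With no redistribution each surface element balances locally: S(1−A) = σT⁴.
T = [22.9 × 0.85 / 5.67×10⁻⁸]^(1/4) = (3.43×10⁸)^(1/4) = 136 K.

T_ss ≈ 136 K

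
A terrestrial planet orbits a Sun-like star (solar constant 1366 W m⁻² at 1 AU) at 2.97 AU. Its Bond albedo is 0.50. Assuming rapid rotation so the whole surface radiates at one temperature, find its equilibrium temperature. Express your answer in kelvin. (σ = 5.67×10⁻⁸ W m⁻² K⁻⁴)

Flux at 2.97 AU: S = 1366/2.97² = 155 W m⁻².
Energy balance: absorbed = emitted ⇒ πR²·S(1−A) = 4πR²·σT_eq⁴, so T_eq⁴ = S(1−A)/(4σ).
T_eq = [155 × 0.50 / (4 × 5.67×10⁻⁸)]^(1/4) = (3.41×10⁸)^(1/4) = 136 K.

T_eq ≈ 136 K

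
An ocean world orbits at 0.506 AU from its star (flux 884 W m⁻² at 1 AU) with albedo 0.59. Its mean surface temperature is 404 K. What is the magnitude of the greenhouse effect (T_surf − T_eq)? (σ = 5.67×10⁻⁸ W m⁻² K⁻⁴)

S = 884/0.506² = 3453 W m⁻².
T_eq = [S(1−A)/(4σ)]^(1/4) = [3453×0.41/(4×5.67×10⁻⁸)]^(1/4) = 281.1 K.
ΔT = T_surf − T_eq = 404 − 281.1.

ΔT ≈ 122.9 K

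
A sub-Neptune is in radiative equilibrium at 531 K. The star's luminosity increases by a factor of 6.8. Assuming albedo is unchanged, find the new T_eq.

T_eq ≈ 857 K

T_eq ∝ L^(1/4) · d^(−1/2).
T′ = 531 × 6.8^(1/4) = 857 K.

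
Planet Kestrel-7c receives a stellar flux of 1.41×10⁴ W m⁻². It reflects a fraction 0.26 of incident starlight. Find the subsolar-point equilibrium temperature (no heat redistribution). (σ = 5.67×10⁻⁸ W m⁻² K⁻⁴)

T_ss ≈ 655 K

At the subsolar point the surface absorbs S(1−A) and emits σT⁴ per unit area — no factor of 4, since only the local patch is in balance.
T = [1.41×10⁴ × 0.74 / 5.67×10⁻⁸]^(1/4) = (1.84×10¹¹)^(1/4) = 655 K.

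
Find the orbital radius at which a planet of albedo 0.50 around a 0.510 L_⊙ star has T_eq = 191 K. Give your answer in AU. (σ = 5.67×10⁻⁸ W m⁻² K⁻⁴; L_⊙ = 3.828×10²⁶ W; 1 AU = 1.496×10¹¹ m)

d ≈ 1.07 AU

L = 0.510 × 3.828×10²⁶ = 1.95×10²⁶ W.
From T_eq⁴ = L(1−A)/(16πσd²): d = √[L(1−A)/(16πσT_eq⁴)].
d = √[1.95×10²⁶ × 0.50 / (16π × 5.67×10⁻⁸ × (191)⁴)] = 1.60×10¹¹ m = 1.07 AU.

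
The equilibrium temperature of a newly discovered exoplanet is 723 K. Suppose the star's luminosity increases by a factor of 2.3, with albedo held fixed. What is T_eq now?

T_eq ∝ L^(1/4) · d^(−1/2).
T′ = 723 × 2.3^(1/4) = 890 K.

T_eq ≈ 890 K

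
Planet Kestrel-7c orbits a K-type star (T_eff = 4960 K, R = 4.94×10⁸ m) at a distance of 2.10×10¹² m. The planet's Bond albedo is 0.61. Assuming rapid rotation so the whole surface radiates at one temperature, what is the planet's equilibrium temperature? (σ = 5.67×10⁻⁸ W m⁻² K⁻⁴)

L = 4πR_⋆²σT_⋆⁴ = 4π(4.94×10⁸)² × 5.67×10⁻⁸ × (4960)⁴ = 1.05×10²⁶ W.
S = L/(4πd²) = 1.90 W m⁻².
Energy balance: absorbed = emitted ⇒ πR²·S(1−A) = 4πR²·σT_eq⁴, so T_eq⁴ = S(1−A)/(4σ).
T_eq = [1.90 × 0.39 / (4 × 5.67×10⁻⁸)]^(1/4) = (3.27×10⁶)^(1/4) = 42.5 K.

T_eq ≈ 42.5 K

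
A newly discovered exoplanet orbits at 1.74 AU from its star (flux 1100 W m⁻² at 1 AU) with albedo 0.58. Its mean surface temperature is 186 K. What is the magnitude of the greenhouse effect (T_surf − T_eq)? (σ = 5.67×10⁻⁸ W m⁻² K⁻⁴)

ΔT ≈ 24.9 K

S = 1100/1.74² = 363.3 W m⁻².
T_eq = [S(1−A)/(4σ)]^(1/4) = [363.3×0.42/(4×5.67×10⁻⁸)]^(1/4) = 161.1 K.
ΔT = T_surf − T_eq = 186 − 161.1.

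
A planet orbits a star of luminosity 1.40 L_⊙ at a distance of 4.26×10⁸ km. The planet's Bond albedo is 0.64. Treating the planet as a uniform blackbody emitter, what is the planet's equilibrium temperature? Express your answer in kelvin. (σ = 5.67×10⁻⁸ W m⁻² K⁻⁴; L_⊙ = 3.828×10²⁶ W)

T_eq ≈ 139 K

d = 4.26×10⁸ km = 4.26×10¹¹ m.
L = 1.40 × 3.828×10²⁶ = 5.36×10²⁶ W.
Flux: S = L/(4πd²) = 5.36×10²⁶/(4π×(4.26×10¹¹)²) = 235 W m⁻².
Energy balance: absorbed = emitted ⇒ πR²·S(1−A) = 4πR²·σT_eq⁴, so T_eq⁴ = S(1−A)/(4σ).
T_eq = [235 × 0.36 / (4 × 5.67×10⁻⁸)]^(1/4) = (3.73×10⁸)^(1/4) = 139 K.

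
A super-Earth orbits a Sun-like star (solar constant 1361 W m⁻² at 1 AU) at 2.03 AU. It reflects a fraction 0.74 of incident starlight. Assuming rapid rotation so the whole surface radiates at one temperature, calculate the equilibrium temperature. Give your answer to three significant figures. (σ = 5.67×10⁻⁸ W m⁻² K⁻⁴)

T_eq ≈ 139 K

Flux at 2.03 AU: S = 1361/2.03² = 330 W m⁻².
Energy balance: absorbed = emitted ⇒ πR²·S(1−A) = 4πR²·σT_eq⁴, so T_eq⁴ = S(1−A)/(4σ).
T_eq = [330 × 0.26 / (4 × 5.67×10⁻⁸)]^(1/4) = (3.79×10⁸)^(1/4) = 139 K.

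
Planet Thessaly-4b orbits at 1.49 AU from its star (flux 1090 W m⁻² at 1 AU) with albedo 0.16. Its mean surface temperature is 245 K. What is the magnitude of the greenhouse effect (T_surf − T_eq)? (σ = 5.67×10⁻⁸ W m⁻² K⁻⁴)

ΔT ≈ 38.5 K

S = 1090/1.49² = 491.0 W m⁻².
T_eq = [S(1−A)/(4σ)]^(1/4) = [491.0×0.84/(4×5.67×10⁻⁸)]^(1/4) = 206.5 K.
ΔT = T_surf − T_eq = 245 − 206.5.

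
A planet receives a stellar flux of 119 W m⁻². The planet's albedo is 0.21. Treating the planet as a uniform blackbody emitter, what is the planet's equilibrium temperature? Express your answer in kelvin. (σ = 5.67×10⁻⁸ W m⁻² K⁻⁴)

T_eq ≈ 143 K

Energy balance: absorbed = emitted ⇒ πR²·S(1−A) = 4πR²·σT_eq⁴, so T_eq⁴ = S(1−A)/(4σ).
T_eq = [119 × 0.79 / (4 × 5.67×10⁻⁸)]^(1/4) = (4.15×10⁸)^(1/4) = 143 K.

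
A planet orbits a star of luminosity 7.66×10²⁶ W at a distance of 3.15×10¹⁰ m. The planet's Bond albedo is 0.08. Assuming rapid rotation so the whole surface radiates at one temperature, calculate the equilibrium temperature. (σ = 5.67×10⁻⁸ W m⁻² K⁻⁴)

T_eq ≈ 707 K

Flux: S = L/(4πd²) = 7.66×10²⁶/(4π×(3.15×10¹⁰)²) = 6.14×10⁴ W m⁻².
Energy balance: absorbed = emitted ⇒ πR²·S(1−A) = 4πR²·σT_eq⁴, so T_eq⁴ = S(1−A)/(4σ).
T_eq = [6.14×10⁴ × 0.92 / (4 × 5.67×10⁻⁸)]^(1/4) = (2.49×10¹¹)^(1/4) = 707 K.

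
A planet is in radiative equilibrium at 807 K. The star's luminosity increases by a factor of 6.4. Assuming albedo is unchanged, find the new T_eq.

T_eq ≈ 1280 K

T_eq ∝ L^(1/4) · d^(−1/2).
T′ = 807 × 6.4^(1/4) = 1280 K.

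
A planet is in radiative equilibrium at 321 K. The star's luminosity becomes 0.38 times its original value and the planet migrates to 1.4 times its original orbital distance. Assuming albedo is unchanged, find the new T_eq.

T_eq ∝ L^(1/4) · d^(−1/2).
T′ = 321 × 0.38^(1/4) / 1.4^(1/2) = 213 K.

T_eq ≈ 213 K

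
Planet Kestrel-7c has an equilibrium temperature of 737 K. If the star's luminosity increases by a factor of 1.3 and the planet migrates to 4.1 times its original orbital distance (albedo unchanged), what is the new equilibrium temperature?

T_eq ≈ 389 K

T_eq ∝ L^(1/4) · d^(−1/2).
T′ = 737 × 1.3^(1/4) / 4.1^(1/2) = 389 K.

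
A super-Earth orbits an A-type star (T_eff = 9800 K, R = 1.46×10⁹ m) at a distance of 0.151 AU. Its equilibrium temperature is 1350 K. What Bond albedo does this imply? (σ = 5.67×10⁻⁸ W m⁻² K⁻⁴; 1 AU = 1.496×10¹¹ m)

d = 0.151 AU = 2.26×10¹⁰ m.
L = 4πR_⋆²σT_⋆⁴ = 4π(1.46×10⁹)² × 5.67×10⁻⁸ × (9800)⁴ = 1.40×10²⁸ W.
S = L/(4πd²) = 2.18×10⁶ W m⁻².
From T_eq⁴ = S(1−A)/(4σ): 1−A = 4σT_eq⁴/S.
1−A = 4 × 5.67×10⁻⁸ × (1350)⁴ / 2.18×10⁶ = 0.345.

A ≈ 0.66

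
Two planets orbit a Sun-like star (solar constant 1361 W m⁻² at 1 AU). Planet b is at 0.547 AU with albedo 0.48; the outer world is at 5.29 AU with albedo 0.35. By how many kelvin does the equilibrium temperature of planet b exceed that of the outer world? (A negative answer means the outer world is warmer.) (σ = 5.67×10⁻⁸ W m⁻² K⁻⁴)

T_eq = [S₀(1−A)/(4σd²)]^(1/4), so T ∝ (1−A)^(1/4) / √d.
T₁ = [1361×0.52/(4×5.67×10⁻⁸×0.547²)]^(1/4) = 319.57 K.
T₂ = [1361×0.65/(4×5.67×10⁻⁸×5.29²)]^(1/4) = 108.66 K.

ΔT ≈ 210.9 K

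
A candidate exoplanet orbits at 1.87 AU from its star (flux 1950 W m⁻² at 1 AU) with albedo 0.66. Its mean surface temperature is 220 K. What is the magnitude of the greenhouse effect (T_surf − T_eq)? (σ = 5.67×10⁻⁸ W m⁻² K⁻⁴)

ΔT ≈ 50.0 K

S = 1950/1.87² = 557.6 W m⁻².
T_eq = [S(1−A)/(4σ)]^(1/4) = [557.6×0.34/(4×5.67×10⁻⁸)]^(1/4) = 170.0 K.
ΔT = T_surf − T_eq = 220 − 170.0.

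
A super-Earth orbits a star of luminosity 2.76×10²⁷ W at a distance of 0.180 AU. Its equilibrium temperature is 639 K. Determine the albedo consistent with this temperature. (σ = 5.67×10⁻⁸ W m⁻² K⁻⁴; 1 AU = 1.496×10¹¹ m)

d = 0.180 AU = 2.69×10¹⁰ m.
Flux: S = L/(4πd²) = 2.76×10²⁷/(4π×(2.69×10¹⁰)²) = 3.03×10⁵ W m⁻².
From T_eq⁴ = S(1−A)/(4σ): 1−A = 4σT_eq⁴/S.
1−A = 4 × 5.67×10⁻⁸ × (639)⁴ / 3.03×10⁵ = 0.125.

A ≈ 0.88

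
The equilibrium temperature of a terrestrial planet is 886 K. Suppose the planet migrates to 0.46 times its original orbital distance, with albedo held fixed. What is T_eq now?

T_eq ∝ L^(1/4) · d^(−1/2).
T′ = 886 / 0.46^(1/2) = 1310 K.

T_eq ≈ 1310 K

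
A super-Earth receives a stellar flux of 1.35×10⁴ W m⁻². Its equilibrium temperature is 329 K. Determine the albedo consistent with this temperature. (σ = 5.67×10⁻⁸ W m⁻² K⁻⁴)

A ≈ 0.80

From T_eq⁴ = S(1−A)/(4σ): 1−A = 4σT_eq⁴/S.
1−A = 4 × 5.67×10⁻⁸ × (329)⁴ / 1.35×10⁴ = 0.197.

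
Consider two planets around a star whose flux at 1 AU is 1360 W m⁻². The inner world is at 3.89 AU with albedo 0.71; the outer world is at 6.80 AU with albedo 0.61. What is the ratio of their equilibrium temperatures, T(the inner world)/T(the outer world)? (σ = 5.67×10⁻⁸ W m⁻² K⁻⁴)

T₁/T₂ ≈ 1.228

T_eq = [S₀(1−A)/(4σd²)]^(1/4), so T ∝ (1−A)^(1/4) / √d.
T₁ = [1360×0.29/(4×5.67×10⁻⁸×3.89²)]^(1/4) = 103.54 K.
T₂ = [1360×0.39/(4×5.67×10⁻⁸×6.80²)]^(1/4) = 84.33 K.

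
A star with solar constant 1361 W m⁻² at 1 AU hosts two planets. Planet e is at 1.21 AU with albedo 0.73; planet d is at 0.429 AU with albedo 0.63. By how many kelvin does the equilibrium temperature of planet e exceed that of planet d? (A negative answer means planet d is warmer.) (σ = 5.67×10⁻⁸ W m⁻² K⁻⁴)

T_eq = [S₀(1−A)/(4σd²)]^(1/4), so T ∝ (1−A)^(1/4) / √d.
T₁ = [1361×0.27/(4×5.67×10⁻⁸×1.21²)]^(1/4) = 182.39 K.
T₂ = [1361×0.37/(4×5.67×10⁻⁸×0.429²)]^(1/4) = 331.42 K.

ΔT ≈ -149.0 K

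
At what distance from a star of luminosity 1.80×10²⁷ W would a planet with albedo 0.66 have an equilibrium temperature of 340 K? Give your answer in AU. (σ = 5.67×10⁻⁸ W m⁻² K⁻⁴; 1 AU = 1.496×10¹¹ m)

d ≈ 0.847 AU

From T_eq⁴ = L(1−A)/(16πσd²): d = √[L(1−A)/(16πσT_eq⁴)].
d = √[1.80×10²⁷ × 0.34 / (16π × 5.67×10⁻⁸ × (340)⁴)] = 1.27×10¹¹ m = 0.847 AU.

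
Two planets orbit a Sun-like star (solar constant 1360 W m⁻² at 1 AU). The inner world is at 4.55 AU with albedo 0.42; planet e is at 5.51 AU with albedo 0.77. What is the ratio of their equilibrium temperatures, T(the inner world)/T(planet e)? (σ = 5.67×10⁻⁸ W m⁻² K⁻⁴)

T₁/T₂ ≈ 1.387

T_eq = [S₀(1−A)/(4σd²)]^(1/4), so T ∝ (1−A)^(1/4) / √d.
T₁ = [1360×0.58/(4×5.67×10⁻⁸×4.55²)]^(1/4) = 113.85 K.
T₂ = [1360×0.23/(4×5.67×10⁻⁸×5.51²)]^(1/4) = 82.10 K.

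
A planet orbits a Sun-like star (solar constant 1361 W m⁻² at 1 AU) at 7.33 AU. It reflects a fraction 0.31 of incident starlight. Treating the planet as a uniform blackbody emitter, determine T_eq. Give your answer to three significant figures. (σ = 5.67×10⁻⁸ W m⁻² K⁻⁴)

T_eq ≈ 93.7 K

Flux at 7.33 AU: S = 1361/7.33² = 25.3 W m⁻².
Energy balance: absorbed = emitted ⇒ πR²·S(1−A) = 4πR²·σT_eq⁴, so T_eq⁴ = S(1−A)/(4σ).
T_eq = [25.3 × 0.69 / (4 × 5.67×10⁻⁸)]^(1/4) = (7.71×10⁷)^(1/4) = 93.7 K.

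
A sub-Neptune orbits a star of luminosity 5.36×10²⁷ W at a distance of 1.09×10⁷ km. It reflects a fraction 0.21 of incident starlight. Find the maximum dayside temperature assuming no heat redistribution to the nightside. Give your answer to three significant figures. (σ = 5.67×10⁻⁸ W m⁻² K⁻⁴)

T_ss ≈ 2660 K

d = 1.09×10⁷ km = 1.09×10¹⁰ m.
Flux: S = L/(4πd²) = 5.36×10²⁷/(4π×(1.09×10¹⁰)²) = 3.59×10⁶ W m⁻².
With no redistribution each surface element balances locally: S(1−A) = σT⁴.
T = [3.59×10⁶ × 0.79 / 5.67×10⁻⁸]^(1/4) = (5.00×10¹³)^(1/4) = 2660 K.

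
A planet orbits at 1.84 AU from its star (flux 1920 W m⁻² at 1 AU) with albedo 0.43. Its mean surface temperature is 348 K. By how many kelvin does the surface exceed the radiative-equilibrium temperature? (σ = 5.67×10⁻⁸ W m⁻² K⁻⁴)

S = 1920/1.84² = 567.1 W m⁻².
T_eq = [S(1−A)/(4σ)]^(1/4) = [567.1×0.57/(4×5.67×10⁻⁸)]^(1/4) = 194.3 K.
ΔT = T_surf − T_eq = 348 − 194.3.

ΔT ≈ 153.7 K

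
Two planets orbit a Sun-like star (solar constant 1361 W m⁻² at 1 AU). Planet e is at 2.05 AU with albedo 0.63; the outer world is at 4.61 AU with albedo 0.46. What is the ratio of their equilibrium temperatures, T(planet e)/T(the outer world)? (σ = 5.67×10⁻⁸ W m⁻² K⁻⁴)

T_eq = [S₀(1−A)/(4σd²)]^(1/4), so T ∝ (1−A)^(1/4) / √d.
T₁ = [1361×0.37/(4×5.67×10⁻⁸×2.05²)]^(1/4) = 151.61 K.
T₂ = [1361×0.54/(4×5.67×10⁻⁸×4.61²)]^(1/4) = 111.12 K.

T₁/T₂ ≈ 1.364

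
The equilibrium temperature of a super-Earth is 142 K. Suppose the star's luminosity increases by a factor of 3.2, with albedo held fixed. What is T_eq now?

T_eq ≈ 190 K

T_eq ∝ L^(1/4) · d^(−1/2).
T′ = 142 × 3.2^(1/4) = 190 K.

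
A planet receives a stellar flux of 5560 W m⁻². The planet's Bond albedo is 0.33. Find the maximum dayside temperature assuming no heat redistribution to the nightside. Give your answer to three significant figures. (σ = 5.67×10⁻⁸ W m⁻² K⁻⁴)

T_ss ≈ 506 K

With no redistribution each surface element balances locally: S(1−A) = σT⁴.
T = [5560 × 0.67 / 5.67×10⁻⁸]^(1/4) = (6.57×10¹⁰)^(1/4) = 506 K.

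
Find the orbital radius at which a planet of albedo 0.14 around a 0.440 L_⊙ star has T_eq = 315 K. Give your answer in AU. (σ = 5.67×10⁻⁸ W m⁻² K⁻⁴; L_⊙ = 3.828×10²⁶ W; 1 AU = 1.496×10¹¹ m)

d ≈ 0.480 AU

L = 0.440 × 3.828×10²⁶ = 1.68×10²⁶ W.
From T_eq⁴ = L(1−A)/(16πσd²): d = √[L(1−A)/(16πσT_eq⁴)].
d = √[1.68×10²⁶ × 0.86 / (16π × 5.67×10⁻⁸ × (315)⁴)] = 7.18×10¹⁰ m = 0.480 AU.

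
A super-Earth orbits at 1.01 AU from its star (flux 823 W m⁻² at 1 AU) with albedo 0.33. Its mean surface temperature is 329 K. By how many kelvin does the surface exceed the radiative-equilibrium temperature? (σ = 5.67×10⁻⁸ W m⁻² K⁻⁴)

S = 823/1.01² = 806.8 W m⁻².
T_eq = [S(1−A)/(4σ)]^(1/4) = [806.8×0.67/(4×5.67×10⁻⁸)]^(1/4) = 221.0 K.
ΔT = T_surf − T_eq = 329 − 221.0.

ΔT ≈ 108.0 K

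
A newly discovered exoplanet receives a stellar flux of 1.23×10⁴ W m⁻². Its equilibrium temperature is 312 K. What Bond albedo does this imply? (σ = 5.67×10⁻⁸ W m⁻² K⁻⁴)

From T_eq⁴ = S(1−A)/(4σ): 1−A = 4σT_eq⁴/S.
1−A = 4 × 5.67×10⁻⁸ × (312)⁴ / 1.23×10⁴ = 0.175.

A ≈ 0.83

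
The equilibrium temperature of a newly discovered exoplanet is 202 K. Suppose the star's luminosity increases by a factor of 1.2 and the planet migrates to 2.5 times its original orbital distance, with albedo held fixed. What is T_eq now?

T_eq ∝ L^(1/4) · d^(−1/2).
T′ = 202 × 1.2^(1/4) / 2.5^(1/2) = 134 K.

T_eq ≈ 134 K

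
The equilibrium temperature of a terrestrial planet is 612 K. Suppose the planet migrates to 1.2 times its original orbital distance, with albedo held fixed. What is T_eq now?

T_eq ≈ 559 K

T_eq ∝ L^(1/4) · d^(−1/2).
T′ = 612 / 1.2^(1/2) = 559 K.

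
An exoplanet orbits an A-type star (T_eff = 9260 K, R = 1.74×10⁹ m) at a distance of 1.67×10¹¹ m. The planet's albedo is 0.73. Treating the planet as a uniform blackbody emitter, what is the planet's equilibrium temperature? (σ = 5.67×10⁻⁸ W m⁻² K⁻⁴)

T_eq ≈ 482 K

L = 4πR_⋆²σT_⋆⁴ = 4π(1.74×10⁹)² × 5.67×10⁻⁸ × (9260)⁴ = 1.59×10²⁸ W.
S = L/(4πd²) = 4.53×10⁴ W m⁻².
Energy balance: absorbed = emitted ⇒ πR²·S(1−A) = 4πR²·σT_eq⁴, so T_eq⁴ = S(1−A)/(4σ).
T_eq = [4.53×10⁴ × 0.27 / (4 × 5.67×10⁻⁸)]^(1/4) = (5.39×10¹⁰)^(1/4) = 482 K.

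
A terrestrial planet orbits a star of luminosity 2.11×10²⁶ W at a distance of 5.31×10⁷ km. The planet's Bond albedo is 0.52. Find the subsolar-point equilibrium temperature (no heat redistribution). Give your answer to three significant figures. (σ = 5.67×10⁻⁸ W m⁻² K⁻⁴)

T_ss ≈ 474 K

d = 5.31×10⁷ km = 5.31×10¹⁰ m.
Flux: S = L/(4πd²) = 2.11×10²⁶/(4π×(5.31×10¹⁰)²) = 5960 W m⁻².
At the subsolar point the surface absorbs S(1−A) and emits σT⁴ per unit area — no factor of 4, since only the local patch is in balance.
T = [5960 × 0.48 / 5.67×10⁻⁸]^(1/4) = (5.04×10¹⁰)^(1/4) = 474 K.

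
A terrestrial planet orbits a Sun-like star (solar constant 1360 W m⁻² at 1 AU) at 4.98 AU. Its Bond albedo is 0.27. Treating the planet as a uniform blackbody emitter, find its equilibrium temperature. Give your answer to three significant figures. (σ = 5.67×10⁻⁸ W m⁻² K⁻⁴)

T_eq ≈ 115 K

Flux at 4.98 AU: S = 1360/4.98² = 54.8 W m⁻².
Energy balance: absorbed = emitted ⇒ πR²·S(1−A) = 4πR²·σT_eq⁴, so T_eq⁴ = S(1−A)/(4σ).
T_eq = [54.8 × 0.73 / (4 × 5.67×10⁻⁸)]^(1/4) = (1.77×10⁸)^(1/4) = 115 K.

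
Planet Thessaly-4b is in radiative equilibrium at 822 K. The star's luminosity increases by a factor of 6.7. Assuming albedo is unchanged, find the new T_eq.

T_eq ∝ L^(1/4) · d^(−1/2).
T′ = 822 × 6.7^(1/4) = 1320 K.

T_eq ≈ 1320 K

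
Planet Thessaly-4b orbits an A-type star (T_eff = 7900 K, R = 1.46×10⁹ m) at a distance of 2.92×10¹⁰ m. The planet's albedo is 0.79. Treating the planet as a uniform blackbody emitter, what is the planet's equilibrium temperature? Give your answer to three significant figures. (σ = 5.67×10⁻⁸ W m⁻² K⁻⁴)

T_eq ≈ 846 K

L = 4πR_⋆²σT_⋆⁴ = 4π(1.46×10⁹)² × 5.67×10⁻⁸ × (7900)⁴ = 5.92×10²⁷ W.
S = L/(4πd²) = 5.52×10⁵ W m⁻².
Energy balance: absorbed = emitted ⇒ πR²·S(1−A) = 4πR²·σT_eq⁴, so T_eq⁴ = S(1−A)/(4σ).
T_eq = [5.52×10⁵ × 0.21 / (4 × 5.67×10⁻⁸)]^(1/4) = (5.11×10¹¹)^(1/4) = 846 K.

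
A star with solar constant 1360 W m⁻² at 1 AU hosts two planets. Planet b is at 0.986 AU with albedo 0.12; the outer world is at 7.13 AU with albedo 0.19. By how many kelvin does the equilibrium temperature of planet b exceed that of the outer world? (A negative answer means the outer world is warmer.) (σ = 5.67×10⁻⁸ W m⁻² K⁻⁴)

ΔT ≈ 172.6 K

T_eq = [S₀(1−A)/(4σd²)]^(1/4), so T ∝ (1−A)^(1/4) / √d.
T₁ = [1360×0.88/(4×5.67×10⁻⁸×0.986²)]^(1/4) = 271.43 K.
T₂ = [1360×0.81/(4×5.67×10⁻⁸×7.13²)]^(1/4) = 98.87 K.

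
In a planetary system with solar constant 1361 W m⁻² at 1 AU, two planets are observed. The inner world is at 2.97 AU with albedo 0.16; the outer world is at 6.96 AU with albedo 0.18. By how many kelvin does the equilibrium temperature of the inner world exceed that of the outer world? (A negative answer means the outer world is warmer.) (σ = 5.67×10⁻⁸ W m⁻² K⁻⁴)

T_eq = [S₀(1−A)/(4σd²)]^(1/4), so T ∝ (1−A)^(1/4) / √d.
T₁ = [1361×0.84/(4×5.67×10⁻⁸×2.97²)]^(1/4) = 154.61 K.
T₂ = [1361×0.82/(4×5.67×10⁻⁸×6.96²)]^(1/4) = 100.39 K.

ΔT ≈ 54.2 K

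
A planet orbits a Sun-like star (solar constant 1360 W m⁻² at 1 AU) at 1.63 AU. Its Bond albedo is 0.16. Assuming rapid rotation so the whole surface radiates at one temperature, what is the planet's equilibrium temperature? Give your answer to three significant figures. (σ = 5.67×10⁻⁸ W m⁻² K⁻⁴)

T_eq ≈ 209 K

Flux at 1.63 AU: S = 1360/1.63² = 512 W m⁻².
Energy balance: absorbed = emitted ⇒ πR²·S(1−A) = 4πR²·σT_eq⁴, so T_eq⁴ = S(1−A)/(4σ).
T_eq = [512 × 0.84 / (4 × 5.67×10⁻⁸)]^(1/4) = (1.90×10⁹)^(1/4) = 209 K.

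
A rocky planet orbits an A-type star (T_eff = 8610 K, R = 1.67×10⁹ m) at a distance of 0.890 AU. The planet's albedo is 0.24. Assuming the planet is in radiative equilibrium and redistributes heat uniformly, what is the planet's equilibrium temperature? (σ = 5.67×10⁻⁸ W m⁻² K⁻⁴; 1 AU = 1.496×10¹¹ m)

d = 0.890 AU = 1.33×10¹¹ m.
L = 4πR_⋆²σT_⋆⁴ = 4π(1.67×10⁹)² × 5.67×10⁻⁸ × (8610)⁴ = 1.09×10²⁸ W.
S = L/(4πd²) = 4.90×10⁴ W m⁻².
Energy balance: absorbed = emitted ⇒ πR²·S(1−A) = 4πR²·σT_eq⁴, so T_eq⁴ = S(1−A)/(4σ).
T_eq = [4.90×10⁴ × 0.76 / (4 × 5.67×10⁻⁸)]^(1/4) = (1.64×10¹¹)^(1/4) = 637 K.

T_eq ≈ 637 K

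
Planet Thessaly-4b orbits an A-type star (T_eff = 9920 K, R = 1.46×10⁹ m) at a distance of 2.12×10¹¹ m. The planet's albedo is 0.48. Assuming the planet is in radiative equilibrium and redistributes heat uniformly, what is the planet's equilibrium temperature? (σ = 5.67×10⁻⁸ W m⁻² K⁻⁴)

L = 4πR_⋆²σT_⋆⁴ = 4π(1.46×10⁹)² × 5.67×10⁻⁸ × (9920)⁴ = 1.47×10²⁸ W.
S = L/(4πd²) = 2.60×10⁴ W m⁻².
Energy balance: absorbed = emitted ⇒ πR²·S(1−A) = 4πR²·σT_eq⁴, so T_eq⁴ = S(1−A)/(4σ).
T_eq = [2.60×10⁴ × 0.52 / (4 × 5.67×10⁻⁸)]^(1/4) = (5.97×10¹⁰)^(1/4) = 494 K.

T_eq ≈ 494 K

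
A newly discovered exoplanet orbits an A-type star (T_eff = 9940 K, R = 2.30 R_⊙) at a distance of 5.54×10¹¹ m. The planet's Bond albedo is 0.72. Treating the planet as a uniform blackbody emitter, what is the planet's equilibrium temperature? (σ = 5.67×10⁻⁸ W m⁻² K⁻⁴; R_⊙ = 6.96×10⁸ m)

T_eq ≈ 275 K

R_⋆ = 2.30 × 6.96×10⁸ = 1.60×10⁹ m.
L = 4πR_⋆²σT_⋆⁴ = 4π(1.60×10⁹)² × 5.67×10⁻⁸ × (9940)⁴ = 1.78×10²⁸ W.
S = L/(4πd²) = 4620 W m⁻².
Energy balance: absorbed = emitted ⇒ πR²·S(1−A) = 4πR²·σT_eq⁴, so T_eq⁴ = S(1−A)/(4σ).
T_eq = [4620 × 0.28 / (4 × 5.67×10⁻⁸)]^(1/4) = (5.71×10⁹)^(1/4) = 275 K.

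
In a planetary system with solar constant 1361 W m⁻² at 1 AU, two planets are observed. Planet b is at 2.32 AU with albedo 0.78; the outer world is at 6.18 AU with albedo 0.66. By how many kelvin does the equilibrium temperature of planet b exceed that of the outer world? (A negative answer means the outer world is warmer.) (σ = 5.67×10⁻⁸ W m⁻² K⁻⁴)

ΔT ≈ 39.7 K

T_eq = [S₀(1−A)/(4σd²)]^(1/4), so T ∝ (1−A)^(1/4) / √d.
T₁ = [1361×0.22/(4×5.67×10⁻⁸×2.32²)]^(1/4) = 125.15 K.
T₂ = [1361×0.34/(4×5.67×10⁻⁸×6.18²)]^(1/4) = 85.49 K.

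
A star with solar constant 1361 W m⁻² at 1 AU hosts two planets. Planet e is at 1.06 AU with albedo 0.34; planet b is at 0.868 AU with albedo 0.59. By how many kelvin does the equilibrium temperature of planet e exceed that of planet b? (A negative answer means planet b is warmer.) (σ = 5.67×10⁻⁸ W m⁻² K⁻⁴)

ΔT ≈ 4.6 K

T_eq = [S₀(1−A)/(4σd²)]^(1/4), so T ∝ (1−A)^(1/4) / √d.
T₁ = [1361×0.66/(4×5.67×10⁻⁸×1.06²)]^(1/4) = 243.66 K.
T₂ = [1361×0.41/(4×5.67×10⁻⁸×0.868²)]^(1/4) = 239.05 K.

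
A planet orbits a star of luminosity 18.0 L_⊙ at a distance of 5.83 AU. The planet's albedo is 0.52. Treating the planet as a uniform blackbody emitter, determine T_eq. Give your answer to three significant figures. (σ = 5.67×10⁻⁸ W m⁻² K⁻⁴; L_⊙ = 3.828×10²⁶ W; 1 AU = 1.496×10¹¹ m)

T_eq ≈ 198 K

d = 5.83 AU = 8.72×10¹¹ m.
L = 18.0 × 3.828×10²⁶ = 6.89×10²⁷ W.
Flux: S = L/(4πd²) = 6.89×10²⁷/(4π×(8.72×10¹¹)²) = 721 W m⁻².
Energy balance: absorbed = emitted ⇒ πR²·S(1−A) = 4πR²·σT_eq⁴, so T_eq⁴ = S(1−A)/(4σ).
T_eq = [721 × 0.48 / (4 × 5.67×10⁻⁸)]^(1/4) = (1.53×10⁹)^(1/4) = 198 K.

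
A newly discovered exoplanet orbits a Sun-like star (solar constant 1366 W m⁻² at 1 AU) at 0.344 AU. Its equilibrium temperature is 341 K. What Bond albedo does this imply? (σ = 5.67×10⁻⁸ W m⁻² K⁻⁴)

Flux at 0.344 AU: S = 1366/0.344² = 1.15×10⁴ W m⁻².
From T_eq⁴ = S(1−A)/(4σ): 1−A = 4σT_eq⁴/S.
1−A = 4 × 5.67×10⁻⁸ × (341)⁴ / 1.15×10⁴ = 0.266.

A ≈ 0.73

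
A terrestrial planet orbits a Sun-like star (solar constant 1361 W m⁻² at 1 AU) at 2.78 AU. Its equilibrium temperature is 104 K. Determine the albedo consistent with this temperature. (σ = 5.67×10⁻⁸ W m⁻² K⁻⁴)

A ≈ 0.85

Flux at 2.78 AU: S = 1361/2.78² = 176 W m⁻².
From T_eq⁴ = S(1−A)/(4σ): 1−A = 4σT_eq⁴/S.
1−A = 4 × 5.67×10⁻⁸ × (104)⁴ / 176 = 0.151.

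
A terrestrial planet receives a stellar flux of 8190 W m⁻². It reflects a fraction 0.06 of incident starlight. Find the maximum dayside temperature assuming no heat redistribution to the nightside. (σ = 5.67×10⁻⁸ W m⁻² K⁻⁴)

T_ss ≈ 607 K

With no redistribution each surface element balances locally: S(1−A) = σT⁴.
T = [8190 × 0.94 / 5.67×10⁻⁸]^(1/4) = (1.36×10¹¹)^(1/4) = 607 K.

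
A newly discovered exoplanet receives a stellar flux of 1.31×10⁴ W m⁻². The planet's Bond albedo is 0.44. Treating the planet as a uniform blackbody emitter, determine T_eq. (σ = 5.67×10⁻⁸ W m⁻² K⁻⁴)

Energy balance: absorbed = emitted ⇒ πR²·S(1−A) = 4πR²·σT_eq⁴, so T_eq⁴ = S(1−A)/(4σ).
T_eq = [1.31×10⁴ × 0.56 / (4 × 5.67×10⁻⁸)]^(1/4) = (3.23×10¹⁰)^(1/4) = 424 K.

T_eq ≈ 424 K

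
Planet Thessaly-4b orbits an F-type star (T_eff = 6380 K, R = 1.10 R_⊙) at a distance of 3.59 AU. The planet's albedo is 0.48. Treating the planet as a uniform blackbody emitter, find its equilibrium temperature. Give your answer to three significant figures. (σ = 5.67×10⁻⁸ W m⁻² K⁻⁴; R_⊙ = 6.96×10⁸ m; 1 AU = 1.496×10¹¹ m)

T_eq ≈ 145 K

R_⋆ = 1.10 × 6.96×10⁸ = 7.66×10⁸ m.
d = 3.59 AU = 5.37×10¹¹ m.
L = 4πR_⋆²σT_⋆⁴ = 4π(7.66×10⁸)² × 5.67×10⁻⁸ × (6380)⁴ = 6.92×10²⁶ W.
S = L/(4πd²) = 191 W m⁻².
Energy balance: absorbed = emitted ⇒ πR²·S(1−A) = 4πR²·σT_eq⁴, so T_eq⁴ = S(1−A)/(4σ).
T_eq = [191 × 0.52 / (4 × 5.67×10⁻⁸)]^(1/4) = (4.38×10⁸)^(1/4) = 145 K.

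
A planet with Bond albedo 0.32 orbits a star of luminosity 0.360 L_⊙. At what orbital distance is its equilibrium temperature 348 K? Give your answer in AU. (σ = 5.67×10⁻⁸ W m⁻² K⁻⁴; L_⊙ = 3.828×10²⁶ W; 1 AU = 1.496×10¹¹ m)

L = 0.360 × 3.828×10²⁶ = 1.38×10²⁶ W.
From T_eq⁴ = L(1−A)/(16πσd²): d = √[L(1−A)/(16πσT_eq⁴)].
d = √[1.38×10²⁶ × 0.68 / (16π × 5.67×10⁻⁸ × (348)⁴)] = 4.73×10¹⁰ m = 0.317 AU.

d ≈ 0.317 AU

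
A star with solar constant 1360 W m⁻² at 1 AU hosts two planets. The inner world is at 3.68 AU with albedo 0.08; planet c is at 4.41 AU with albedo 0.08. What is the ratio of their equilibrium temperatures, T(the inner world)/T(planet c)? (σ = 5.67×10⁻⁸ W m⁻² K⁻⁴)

T_eq = [S₀(1−A)/(4σd²)]^(1/4), so T ∝ (1−A)^(1/4) / √d.
T₁ = [1360×0.92/(4×5.67×10⁻⁸×3.68²)]^(1/4) = 142.07 K.
T₂ = [1360×0.92/(4×5.67×10⁻⁸×4.41²)]^(1/4) = 129.78 K.

T₁/T₂ ≈ 1.095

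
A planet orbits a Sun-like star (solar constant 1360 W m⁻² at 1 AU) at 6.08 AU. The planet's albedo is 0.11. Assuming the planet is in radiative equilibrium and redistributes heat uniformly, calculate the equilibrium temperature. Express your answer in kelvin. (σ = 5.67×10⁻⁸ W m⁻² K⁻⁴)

T_eq ≈ 110 K

Flux at 6.08 AU: S = 1360/6.08² = 36.8 W m⁻².
Energy balance: absorbed = emitted ⇒ πR²·S(1−A) = 4πR²·σT_eq⁴, so T_eq⁴ = S(1−A)/(4σ).
T_eq = [36.8 × 0.89 / (4 × 5.67×10⁻⁸)]^(1/4) = (1.44×10⁸)^(1/4) = 110 K.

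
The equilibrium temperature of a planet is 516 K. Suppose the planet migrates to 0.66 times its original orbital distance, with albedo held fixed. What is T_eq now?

T_eq ≈ 635 K

T_eq ∝ L^(1/4) · d^(−1/2).
T′ = 516 / 0.66^(1/2) = 635 K.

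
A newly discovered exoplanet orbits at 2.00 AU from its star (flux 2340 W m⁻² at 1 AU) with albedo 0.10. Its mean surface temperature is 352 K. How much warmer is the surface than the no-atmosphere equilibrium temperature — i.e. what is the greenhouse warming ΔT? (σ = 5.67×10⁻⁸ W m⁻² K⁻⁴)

ΔT ≈ 132.5 K

S = 2340/2.00² = 585.0 W m⁻².
T_eq = [S(1−A)/(4σ)]^(1/4) = [585.0×0.90/(4×5.67×10⁻⁸)]^(1/4) = 219.5 K.
ΔT = T_surf − T_eq = 352 − 219.5.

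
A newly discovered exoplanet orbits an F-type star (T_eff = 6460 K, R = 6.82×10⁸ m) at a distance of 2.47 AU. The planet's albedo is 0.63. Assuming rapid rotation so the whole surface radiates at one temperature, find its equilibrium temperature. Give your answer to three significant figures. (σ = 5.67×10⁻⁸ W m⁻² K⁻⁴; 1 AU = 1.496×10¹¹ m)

d = 2.47 AU = 3.70×10¹¹ m.
L = 4πR_⋆²σT_⋆⁴ = 4π(6.82×10⁸)² × 5.67×10⁻⁸ × (6460)⁴ = 5.77×10²⁶ W.
S = L/(4πd²) = 336 W m⁻².
Energy balance: absorbed = emitted ⇒ πR²·S(1−A) = 4πR²·σT_eq⁴, so T_eq⁴ = S(1−A)/(4σ).
T_eq = [336 × 0.37 / (4 × 5.67×10⁻⁸)]^(1/4) = (5.49×10⁸)^(1/4) = 153 K.

T_eq ≈ 153 K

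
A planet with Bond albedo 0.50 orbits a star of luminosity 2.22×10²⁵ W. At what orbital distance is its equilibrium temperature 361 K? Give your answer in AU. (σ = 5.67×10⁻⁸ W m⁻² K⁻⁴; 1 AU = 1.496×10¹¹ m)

From T_eq⁴ = L(1−A)/(16πσd²): d = √[L(1−A)/(16πσT_eq⁴)].
d = √[2.22×10²⁵ × 0.50 / (16π × 5.67×10⁻⁸ × (361)⁴)] = 1.51×10¹⁰ m = 0.101 AU.

d ≈ 0.101 AU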